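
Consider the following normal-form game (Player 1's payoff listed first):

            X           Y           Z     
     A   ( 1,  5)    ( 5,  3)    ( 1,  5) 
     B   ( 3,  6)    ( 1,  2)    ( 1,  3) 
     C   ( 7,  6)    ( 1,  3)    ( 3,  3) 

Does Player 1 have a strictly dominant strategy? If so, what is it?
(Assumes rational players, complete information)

No strictly dominant strategy exists for Player 1

Work:
A strategy strictly dominates another if it gives a strictly higher payoff against every opponent action. Compare each pair of P1's strategies column-by-column:
  A vs B: [1 vs 3, 5 vs 1, 1 vs 1] → A does not strictly dominate B (column X: 1 ≤ 3)
  A vs C: [1 vs 7, 5 vs 1, 1 vs 3] → A does not strictly dominate C (column X: 1 ≤ 7)
  B vs A: [3 vs 1, 1 vs 5, 1 vs 1] → B does not strictly dominate A (column Y: 1 ≤ 5)
  B vs C: [3 vs 7, 1 vs 1, 1 vs 3] → B does not strictly dominate C (column X: 3 ≤ 7)
  C vs A: [7 vs 1, 1 vs 5, 3 vs 1] → C does not strictly dominate A (column Y: 1 ≤ 5)
  C vs B: [7 vs 3, 1 vs 1, 3 vs 1] → C does not strictly dominate B (column Y: 1 ≤ 1)
No single strategy strictly dominates all others → no strictly dominant strategy.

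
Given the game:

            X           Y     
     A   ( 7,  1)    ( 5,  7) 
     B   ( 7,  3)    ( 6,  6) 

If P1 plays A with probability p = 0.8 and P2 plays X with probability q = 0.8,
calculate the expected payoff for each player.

E[P1] = 6.64, E[P2] = 2.48

Work:
E[P1] = p·q·π₁(A,X) + p·(1-q)·π₁(A,Y) + (1-p)·q·π₁(B,X) + (1-p)·(1-q)·π₁(B,Y)
= 0.8·0.8·7 + 0.8·0.2·5 + 0.2·0.8·7 + 0.2·0.2·6
= 6.64

E[P2] = 2.48 (similar calculation)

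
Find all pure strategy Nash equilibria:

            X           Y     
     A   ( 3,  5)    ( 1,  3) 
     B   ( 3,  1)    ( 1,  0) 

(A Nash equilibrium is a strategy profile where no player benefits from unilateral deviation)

Nash equilibrium: (A, X), (B, X)

Work:
Best responses:
  P1 vs X: payoffs [3, 3] → best response A/B (payoff 3)
  P1 vs Y: payoffs [1, 1] → best response A/B (payoff 1)
  P2 vs A: payoffs [5, 3] → best response X (payoff 5)
  P2 vs B: payoffs [1, 0] → best response X (payoff 1)
Mutual best responses: (A,X), (B,X) → Nash equilibria.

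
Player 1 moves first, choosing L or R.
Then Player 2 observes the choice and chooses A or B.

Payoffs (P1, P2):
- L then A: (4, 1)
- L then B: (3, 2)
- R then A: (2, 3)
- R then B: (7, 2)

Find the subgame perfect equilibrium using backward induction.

P1 plays L, P2 plays B after L and A after R; Payoff (3, 2)

Work:
Backward induction:
After L: P2 chooses B → P1 gets 3
After R: P2 chooses A → P1 gets 2
P1 chooses L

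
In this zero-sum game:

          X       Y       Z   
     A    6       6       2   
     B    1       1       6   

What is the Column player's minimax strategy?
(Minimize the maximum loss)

Column should play X or Y or Z (all achieve the minimum), value = 6

Work:
Column player minimizes Row's maximum payoff:
Column X: max payoff to Row = 6
Column Y: max payoff to Row = 6
Column Z: max payoff to Row = 6
Minimum is 6, achieved by columns X, Y, Z (tied).
Each of X or Y or Z is a minimax strategy.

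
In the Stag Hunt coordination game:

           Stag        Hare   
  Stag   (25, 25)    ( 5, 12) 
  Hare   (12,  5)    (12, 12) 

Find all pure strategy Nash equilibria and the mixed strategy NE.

Pure NE: (Stag, Stag) and (Hare, Hare); Mixed NE: p = 0.35, q = 0.35

Work:
Check pure NE:
(Stag, Stag): (25, 25) - no unilateral deviation beneficial
(Hare, Hare): (12, 12) - no unilateral deviation beneficial
Mixed NE: P1 plays Stag with p = 0.35, P2 plays Stag with q = 0.35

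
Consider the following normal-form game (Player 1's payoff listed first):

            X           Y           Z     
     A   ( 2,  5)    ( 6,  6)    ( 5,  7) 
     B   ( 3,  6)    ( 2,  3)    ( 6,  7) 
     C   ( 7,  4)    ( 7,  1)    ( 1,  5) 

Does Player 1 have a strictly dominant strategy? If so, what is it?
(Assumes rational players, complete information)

No strictly dominant strategy exists for Player 1

Work:
A strategy strictly dominates another if it gives a strictly higher payoff against every opponent action. Compare each pair of P1's strategies column-by-column:
  A vs B: [2 vs 3, 6 vs 2, 5 vs 6] → A does not strictly dominate B (column X: 2 ≤ 3)
  A vs C: [2 vs 7, 6 vs 7, 5 vs 1] → A does not strictly dominate C (column X: 2 ≤ 7)
  B vs A: [3 vs 2, 2 vs 6, 6 vs 5] → B does not strictly dominate A (column Y: 2 ≤ 6)
  B vs C: [3 vs 7, 2 vs 7, 6 vs 1] → B does not strictly dominate C (column X: 3 ≤ 7)
  C vs A: [7 vs 2, 7 vs 6, 1 vs 5] → C does not strictly dominate A (column Z: 1 ≤ 5)
  C vs B: [7 vs 3, 7 vs 2, 1 vs 6] → C does not strictly dominate B (column Z: 1 ≤ 6)
No single strategy strictly dominates all others → no strictly dominant strategy.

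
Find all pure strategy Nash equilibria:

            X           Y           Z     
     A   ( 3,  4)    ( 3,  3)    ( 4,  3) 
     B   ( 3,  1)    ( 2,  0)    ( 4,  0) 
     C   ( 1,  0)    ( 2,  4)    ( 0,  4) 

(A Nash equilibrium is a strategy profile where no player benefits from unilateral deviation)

Nash equilibrium: (A, X), (B, X)

Work:
Best responses:
  P1 vs X: payoffs [3, 3, 1] → best response A/B (payoff 3)
  P1 vs Y: payoffs [3, 2, 2] → best response A (payoff 3)
  P1 vs Z: payoffs [4, 4, 0] → best response A/B (payoff 4)
  P2 vs A: payoffs [4, 3, 3] → best response X (payoff 4)
  P2 vs B: payoffs [1, 0, 0] → best response X (payoff 1)
  P2 vs C: payoffs [0, 4, 4] → best response Y/Z (payoff 4)
Mutual best responses: (A,X), (B,X) → Nash equilibria.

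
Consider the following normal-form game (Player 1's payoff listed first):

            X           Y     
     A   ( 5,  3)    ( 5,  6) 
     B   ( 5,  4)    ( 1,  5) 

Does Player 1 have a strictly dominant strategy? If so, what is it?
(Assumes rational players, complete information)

No strictly dominant strategy exists for Player 1

Work:
A strategy strictly dominates another if it gives a strictly higher payoff against every opponent action. Compare each pair of P1's strategies column-by-column:
  A vs B: [5 vs 5, 5 vs 1] → A does not strictly dominate B (column X: 5 ≤ 5)
  B vs A: [5 vs 5, 1 vs 5] → B does not strictly dominate A (column X: 5 ≤ 5)
No single strategy strictly dominates all others → no strictly dominant strategy.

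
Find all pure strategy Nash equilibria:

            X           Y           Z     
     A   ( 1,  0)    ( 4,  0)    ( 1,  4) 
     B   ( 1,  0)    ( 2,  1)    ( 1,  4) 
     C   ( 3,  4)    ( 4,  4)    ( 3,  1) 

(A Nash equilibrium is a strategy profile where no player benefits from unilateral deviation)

Nash equilibrium: (C, X), (C, Y)

Work:
Best responses:
  P1 vs X: payoffs [1, 1, 3] → best response C (payoff 3)
  P1 vs Y: payoffs [4, 2, 4] → best response A/C (payoff 4)
  P1 vs Z: payoffs [1, 1, 3] → best response C (payoff 3)
  P2 vs A: payoffs [0, 0, 4] → best response Z (payoff 4)
  P2 vs B: payoffs [0, 1, 4] → best response Z (payoff 4)
  P2 vs C: payoffs [4, 4, 1] → best response X/Y (payoff 4)
Mutual best responses: (C,X), (C,Y) → Nash equilibria.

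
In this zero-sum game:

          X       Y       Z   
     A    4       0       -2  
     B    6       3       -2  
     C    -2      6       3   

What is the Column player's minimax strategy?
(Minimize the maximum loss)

Column should play Z, value = 3

Work:
Column player minimizes Row's maximum payoff:
Column X: max payoff to Row = 6
Column Y: max payoff to Row = 6
Column Z: max payoff to Row = 3
Minimum is 3, achieved by column Z.
Minimax strategy: Z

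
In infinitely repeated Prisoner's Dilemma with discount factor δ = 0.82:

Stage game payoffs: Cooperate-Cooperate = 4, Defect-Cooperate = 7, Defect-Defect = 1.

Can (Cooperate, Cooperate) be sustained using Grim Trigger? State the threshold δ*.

δ* = 0.5; since δ = 0.82 ≥ 0.5, cooperation can be sustained

Work:
For Grim Trigger:
Cooperate forever: 4/(1-δ)
Defect then punished: 7 + 1·δ/(1-δ)
Need: 4/(1-δ) ≥ 7 + 1·δ/(1-δ)
Solving: δ ≥ (T-R)/(T-P) = (7-4)/(7-1) = 0.5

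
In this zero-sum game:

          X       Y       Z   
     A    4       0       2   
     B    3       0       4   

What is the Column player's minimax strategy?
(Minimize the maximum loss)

Column should play Y, value = 0

Work:
Column player minimizes Row's maximum payoff:
Column X: max payoff to Row = 4
Column Y: max payoff to Row = 0
Column Z: max payoff to Row = 4
Minimum is 0, achieved by column Y.
Minimax strategy: Y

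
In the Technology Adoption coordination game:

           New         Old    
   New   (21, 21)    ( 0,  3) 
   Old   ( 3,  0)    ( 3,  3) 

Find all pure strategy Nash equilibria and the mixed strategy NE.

Pure NE: (New, New) and (Old, Old); Mixed NE: p = 0.1429, q = 0.1429

Work:
Check pure NE:
(New, New): (21, 21) - no unilateral deviation beneficial
(Old, Old): (3, 3) - no unilateral deviation beneficial
Mixed NE: P1 plays New with p = 0.1429, P2 plays New with q = 0.1429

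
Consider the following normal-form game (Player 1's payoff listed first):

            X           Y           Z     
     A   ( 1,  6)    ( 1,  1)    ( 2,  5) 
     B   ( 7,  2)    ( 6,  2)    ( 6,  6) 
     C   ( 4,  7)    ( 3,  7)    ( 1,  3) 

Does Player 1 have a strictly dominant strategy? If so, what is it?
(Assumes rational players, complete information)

Yes, Player 1's strictly dominant strategy is B

Work:
A strategy strictly dominates another if it gives a strictly higher payoff against every opponent action. Compare each pair of P1's strategies column-by-column:
  A vs B: [1 vs 7, 1 vs 6, 2 vs 6] → A does not strictly dominate B (column X: 1 ≤ 7)
  A vs C: [1 vs 4, 1 vs 3, 2 vs 1] → A does not strictly dominate C (column X: 1 ≤ 4)
  B vs A: [7 vs 1, 6 vs 1, 6 vs 2] → B strictly dominates A
  B vs C: [7 vs 4, 6 vs 3, 6 vs 1] → B strictly dominates C
  C vs A: [4 vs 1, 3 vs 1, 1 vs 2] → C does not strictly dominate A (column Z: 1 ≤ 2)
  C vs B: [4 vs 7, 3 vs 6, 1 vs 6] → C does not strictly dominate B (column X: 4 ≤ 7)
B strictly dominates every other strategy → strictly dominant.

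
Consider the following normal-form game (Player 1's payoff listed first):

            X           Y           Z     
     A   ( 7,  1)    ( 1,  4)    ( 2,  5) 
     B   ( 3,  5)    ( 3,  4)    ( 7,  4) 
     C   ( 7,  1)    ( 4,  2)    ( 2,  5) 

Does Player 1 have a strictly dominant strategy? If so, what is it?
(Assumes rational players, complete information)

No strictly dominant strategy exists for Player 1

Work:
A strategy strictly dominates another if it gives a strictly higher payoff against every opponent action. Compare each pair of P1's strategies column-by-column:
  A vs B: [7 vs 3, 1 vs 3, 2 vs 7] → A does not strictly dominate B (column Y: 1 ≤ 3)
  A vs C: [7 vs 7, 1 vs 4, 2 vs 2] → A does not strictly dominate C (column X: 7 ≤ 7)
  B vs A: [3 vs 7, 3 vs 1, 7 vs 2] → B does not strictly dominate A (column X: 3 ≤ 7)
  B vs C: [3 vs 7, 3 vs 4, 7 vs 2] → B does not strictly dominate C (column X: 3 ≤ 7)
  C vs A: [7 vs 7, 4 vs 1, 2 vs 2] → C does not strictly dominate A (column X: 7 ≤ 7)
  C vs B: [7 vs 3, 4 vs 3, 2 vs 7] → C does not strictly dominate B (column Z: 2 ≤ 7)
No single strategy strictly dominates all others → no strictly dominant strategy.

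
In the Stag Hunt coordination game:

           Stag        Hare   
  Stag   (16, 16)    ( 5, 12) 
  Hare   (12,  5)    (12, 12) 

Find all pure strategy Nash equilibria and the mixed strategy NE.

Pure NE: (Stag, Stag) and (Hare, Hare); Mixed NE: p = 0.6364, q = 0.6364

Work:
Check pure NE:
(Stag, Stag): (16, 16) - no unilateral deviation beneficial
(Hare, Hare): (12, 12) - no unilateral deviation beneficial
Mixed NE: P1 plays Stag with p = 0.6364, P2 plays Stag with q = 0.6364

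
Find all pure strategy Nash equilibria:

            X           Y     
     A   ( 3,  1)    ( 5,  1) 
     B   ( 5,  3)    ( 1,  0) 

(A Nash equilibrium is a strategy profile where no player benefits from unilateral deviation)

Nash equilibrium: (A, Y), (B, X)

Work:
Best responses:
  P1 vs X: payoffs [3, 5] → best response B (payoff 5)
  P1 vs Y: payoffs [5, 1] → best response A (payoff 5)
  P2 vs A: payoffs [1, 1] → best response X/Y (payoff 1)
  P2 vs B: payoffs [3, 0] → best response X (payoff 3)
Mutual best responses: (A,Y), (B,X) → Nash equilibria.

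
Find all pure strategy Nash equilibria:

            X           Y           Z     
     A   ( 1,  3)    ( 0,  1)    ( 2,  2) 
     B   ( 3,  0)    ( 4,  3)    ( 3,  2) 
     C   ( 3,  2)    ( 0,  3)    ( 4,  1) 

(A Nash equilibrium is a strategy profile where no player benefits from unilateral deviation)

Nash equilibrium: (B, Y)

Work:
Best responses:
  P1 vs X: payoffs [1, 3, 3] → best response B/C (payoff 3)
  P1 vs Y: payoffs [0, 4, 0] → best response B (payoff 4)
  P1 vs Z: payoffs [2, 3, 4] → best response C (payoff 4)
  P2 vs A: payoffs [3, 1, 2] → best response X (payoff 3)
  P2 vs B: payoffs [0, 3, 2] → best response Y (payoff 3)
  P2 vs C: payoffs [2, 3, 1] → best response Y (payoff 3)
Mutual best responses: (B,Y) → Nash equilibria.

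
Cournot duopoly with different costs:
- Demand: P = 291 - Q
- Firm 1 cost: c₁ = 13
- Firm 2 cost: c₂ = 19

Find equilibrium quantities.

q₁* = 94.67, q₂* = 88.67

Work:
Reaction: q₁ = (291 - 13 - q₂)/2
Reaction: q₂ = (291 - 19 - q₁)/2
Solve simultaneously:
q₁* = (291 - 2×13 + 19)/3 = 94.67
q₂* = (291 - 2×19 + 13)/3 = 88.67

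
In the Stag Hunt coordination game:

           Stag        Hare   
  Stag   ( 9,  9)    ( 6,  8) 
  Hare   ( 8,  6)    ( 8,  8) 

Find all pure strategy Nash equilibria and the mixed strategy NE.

Pure NE: (Stag, Stag) and (Hare, Hare); Mixed NE: p = 0.6667, q = 0.6667

Work:
Check pure NE:
(Stag, Stag): (9, 9) - no unilateral deviation beneficial
(Hare, Hare): (8, 8) - no unilateral deviation beneficial
Mixed NE: P1 plays Stag with p = 0.6667, P2 plays Stag with q = 0.6667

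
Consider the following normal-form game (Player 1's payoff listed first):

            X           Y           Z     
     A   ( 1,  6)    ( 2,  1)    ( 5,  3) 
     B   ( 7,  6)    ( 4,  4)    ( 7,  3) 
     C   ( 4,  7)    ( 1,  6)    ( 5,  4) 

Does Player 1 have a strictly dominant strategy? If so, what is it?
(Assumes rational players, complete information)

Yes, Player 1's strictly dominant strategy is B

Work:
A strategy strictly dominates another if it gives a strictly higher payoff against every opponent action. Compare each pair of P1's strategies column-by-column:
  A vs B: [1 vs 7, 2 vs 4, 5 vs 7] → A does not strictly dominate B (column X: 1 ≤ 7)
  A vs C: [1 vs 4, 2 vs 1, 5 vs 5] → A does not strictly dominate C (column X: 1 ≤ 4)
  B vs A: [7 vs 1, 4 vs 2, 7 vs 5] → B strictly dominates A
  B vs C: [7 vs 4, 4 vs 1, 7 vs 5] → B strictly dominates C
  C vs A: [4 vs 1, 1 vs 2, 5 vs 5] → C does not strictly dominate A (column Y: 1 ≤ 2)
  C vs B: [4 vs 7, 1 vs 4, 5 vs 7] → C does not strictly dominate B (column X: 4 ≤ 7)
B strictly dominates every other strategy → strictly dominant.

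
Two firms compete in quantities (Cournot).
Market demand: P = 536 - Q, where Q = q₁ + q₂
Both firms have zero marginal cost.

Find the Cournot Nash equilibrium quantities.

q₁* = q₂* = 178.67; P* = 178.67

Work:
Profit: π_i = P·q_i = (a - q_i - q_j)·q_i
FOC: ∂π_i/∂q_i = a - 2q_i - q_j = 0
Reaction function: q_i = (536 - q_j)/2
Symmetry: q* = 536/3 = 178.67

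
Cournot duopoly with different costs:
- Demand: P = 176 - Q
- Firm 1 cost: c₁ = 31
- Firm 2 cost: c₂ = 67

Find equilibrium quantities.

q₁* = 60.33, q₂* = 24.33

Work:
Reaction: q₁ = (176 - 31 - q₂)/2
Reaction: q₂ = (176 - 67 - q₁)/2
Solve simultaneously:
q₁* = (176 - 2×31 + 67)/3 = 60.33
q₂* = (176 - 2×67 + 31)/3 = 24.33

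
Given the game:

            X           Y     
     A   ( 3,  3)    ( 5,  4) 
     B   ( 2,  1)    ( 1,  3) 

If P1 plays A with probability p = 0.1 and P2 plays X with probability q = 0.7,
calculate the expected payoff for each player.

E[P1] = 1.89, E[P2] = 1.77

Work:
E[P1] = p·q·π₁(A,X) + p·(1-q)·π₁(A,Y) + (1-p)·q·π₁(B,X) + (1-p)·(1-q)·π₁(B,Y)
= 0.1·0.7·3 + 0.1·0.3·5 + 0.9·0.7·2 + 0.9·0.3·1
= 1.89

E[P2] = 1.77 (similar calculation)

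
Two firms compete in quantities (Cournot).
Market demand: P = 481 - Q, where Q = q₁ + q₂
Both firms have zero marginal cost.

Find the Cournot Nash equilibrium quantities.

q₁* = q₂* = 160.33; P* = 160.33

Work:
Profit: π_i = P·q_i = (a - q_i - q_j)·q_i
FOC: ∂π_i/∂q_i = a - 2q_i - q_j = 0
Reaction function: q_i = (481 - q_j)/2
Symmetry: q* = 481/3 = 160.33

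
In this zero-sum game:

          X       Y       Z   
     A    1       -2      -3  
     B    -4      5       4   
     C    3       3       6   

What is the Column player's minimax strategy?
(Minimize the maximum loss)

Column should play X, value = 3

Work:
Column player minimizes Row's maximum payoff:
Column X: max payoff to Row = 3
Column Y: max payoff to Row = 5
Column Z: max payoff to Row = 6
Minimum is 3, achieved by column X.
Minimax strategy: X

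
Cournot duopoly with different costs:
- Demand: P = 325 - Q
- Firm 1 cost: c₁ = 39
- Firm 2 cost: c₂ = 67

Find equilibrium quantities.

q₁* = 104.67, q₂* = 76.67

Work:
Reaction: q₁ = (325 - 39 - q₂)/2
Reaction: q₂ = (325 - 67 - q₁)/2
Solve simultaneously:
q₁* = (325 - 2×39 + 67)/3 = 104.67
q₂* = (325 - 2×67 + 39)/3 = 76.67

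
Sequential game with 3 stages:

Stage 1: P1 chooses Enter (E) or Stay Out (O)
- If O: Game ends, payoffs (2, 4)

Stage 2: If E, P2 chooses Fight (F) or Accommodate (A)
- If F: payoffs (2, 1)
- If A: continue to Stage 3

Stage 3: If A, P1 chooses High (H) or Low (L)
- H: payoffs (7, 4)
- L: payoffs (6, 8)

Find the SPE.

SPE: (E, A, H); Outcome (7, 4)

Work:
Stage 3: P1 chooses H (7 vs 6)
Stage 2: P2: F->1, A->4 (anticipating H). Choose A
Stage 1: P1: O->2, E->7 (anticipating A, H). Choose E
SPE path: E -> A -> H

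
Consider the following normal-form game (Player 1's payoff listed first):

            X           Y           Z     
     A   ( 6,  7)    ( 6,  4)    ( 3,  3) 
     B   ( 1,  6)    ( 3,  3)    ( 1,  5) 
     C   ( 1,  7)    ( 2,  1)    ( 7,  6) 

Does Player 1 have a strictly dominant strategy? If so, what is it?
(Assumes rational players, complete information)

No strictly dominant strategy exists for Player 1

Work:
A strategy strictly dominates another if it gives a strictly higher payoff against every opponent action. Compare each pair of P1's strategies column-by-column:
  A vs B: [6 vs 1, 6 vs 3, 3 vs 1] → A strictly dominates B
  A vs C: [6 vs 1, 6 vs 2, 3 vs 7] → A does not strictly dominate C (column Z: 3 ≤ 7)
  B vs A: [1 vs 6, 3 vs 6, 1 vs 3] → B does not strictly dominate A (column X: 1 ≤ 6)
  B vs C: [1 vs 1, 3 vs 2, 1 vs 7] → B does not strictly dominate C (column X: 1 ≤ 1)
  C vs A: [1 vs 6, 2 vs 6, 7 vs 3] → C does not strictly dominate A (column X: 1 ≤ 6)
  C vs B: [1 vs 1, 2 vs 3, 7 vs 1] → C does not strictly dominate B (column X: 1 ≤ 1)
No single strategy strictly dominates all others → no strictly dominant strategy.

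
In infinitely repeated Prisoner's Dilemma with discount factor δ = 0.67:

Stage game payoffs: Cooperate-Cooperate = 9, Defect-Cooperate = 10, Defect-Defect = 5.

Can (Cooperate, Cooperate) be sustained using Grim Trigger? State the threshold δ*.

δ* = 0.2; since δ = 0.67 ≥ 0.2, cooperation can be sustained

Work:
For Grim Trigger:
Cooperate forever: 9/(1-δ)
Defect then punished: 10 + 5·δ/(1-δ)
Need: 9/(1-δ) ≥ 10 + 5·δ/(1-δ)
Solving: δ ≥ (T-R)/(T-P) = (10-9)/(10-5) = 0.2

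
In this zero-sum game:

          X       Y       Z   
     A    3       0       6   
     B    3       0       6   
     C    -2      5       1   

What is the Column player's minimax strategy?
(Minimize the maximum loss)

Column should play X, value = 3

Work:
Column player minimizes Row's maximum payoff:
Column X: max payoff to Row = 3
Column Y: max payoff to Row = 5
Column Z: max payoff to Row = 6
Minimum is 3, achieved by column X.
Minimax strategy: X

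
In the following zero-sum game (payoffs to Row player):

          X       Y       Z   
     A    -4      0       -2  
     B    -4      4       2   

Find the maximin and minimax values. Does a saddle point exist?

Maximin = -4, Minimax = -4, Saddle: True

Work:
Row minimums: [-4, -4] → maximin = -4
Column maximums: [-4, 4, 2] → minimax = -4
Saddle point exists! Game value = -4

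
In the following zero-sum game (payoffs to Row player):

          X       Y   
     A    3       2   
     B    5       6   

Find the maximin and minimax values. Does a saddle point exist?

Maximin = 5, Minimax = 5, Saddle: True

Work:
Row minimums: [2, 5] → maximin = 5
Column maximums: [5, 6] → minimax = 5
Saddle point exists! Game value = 5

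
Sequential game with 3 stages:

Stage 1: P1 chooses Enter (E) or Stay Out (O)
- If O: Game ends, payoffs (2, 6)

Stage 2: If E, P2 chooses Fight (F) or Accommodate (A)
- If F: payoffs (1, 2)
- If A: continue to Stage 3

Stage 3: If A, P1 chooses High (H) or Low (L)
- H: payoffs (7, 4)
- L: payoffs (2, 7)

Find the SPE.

SPE: (E, A, H); Outcome (7, 4)

Work:
Stage 3: P1 chooses H (7 vs 2)
Stage 2: P2: F->2, A->4 (anticipating H). Choose A
Stage 1: P1: O->2, E->7 (anticipating A, H). Choose E
SPE path: E -> A -> H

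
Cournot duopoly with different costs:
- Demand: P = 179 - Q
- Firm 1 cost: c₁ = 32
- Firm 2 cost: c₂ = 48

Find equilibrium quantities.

q₁* = 54.33, q₂* = 38.33

Work:
Reaction: q₁ = (179 - 32 - q₂)/2
Reaction: q₂ = (179 - 48 - q₁)/2
Solve simultaneously:
q₁* = (179 - 2×32 + 48)/3 = 54.33
q₂* = (179 - 2×48 + 32)/3 = 38.33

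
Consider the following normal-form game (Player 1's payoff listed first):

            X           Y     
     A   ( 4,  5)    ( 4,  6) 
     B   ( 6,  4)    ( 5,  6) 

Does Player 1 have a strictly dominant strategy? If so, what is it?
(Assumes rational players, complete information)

Yes, Player 1's strictly dominant strategy is B

Work:
A strategy strictly dominates another if it gives a strictly higher payoff against every opponent action. Compare each pair of P1's strategies column-by-column:
  A vs B: [4 vs 6, 4 vs 5] → A does not strictly dominate B (column X: 4 ≤ 6)
  B vs A: [6 vs 4, 5 vs 4] → B strictly dominates A
B strictly dominates every other strategy → strictly dominant.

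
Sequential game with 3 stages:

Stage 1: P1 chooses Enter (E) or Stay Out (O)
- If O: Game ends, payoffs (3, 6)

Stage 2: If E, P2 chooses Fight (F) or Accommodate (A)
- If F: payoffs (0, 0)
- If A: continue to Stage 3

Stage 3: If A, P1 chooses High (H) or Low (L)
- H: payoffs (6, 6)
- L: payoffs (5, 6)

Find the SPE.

SPE: (E, A, H); Outcome (6, 6)

Work:
Stage 3: P1 chooses H (6 vs 5)
Stage 2: P2: F->0, A->6 (anticipating H). Choose A
Stage 1: P1: O->3, E->6 (anticipating A, H). Choose E
SPE path: E -> A -> H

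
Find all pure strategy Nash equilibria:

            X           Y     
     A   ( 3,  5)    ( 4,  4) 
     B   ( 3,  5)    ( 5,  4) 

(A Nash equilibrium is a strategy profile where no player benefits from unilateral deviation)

Nash equilibrium: (A, X), (B, X)

Work:
Best responses:
  P1 vs X: payoffs [3, 3] → best response A/B (payoff 3)
  P1 vs Y: payoffs [4, 5] → best response B (payoff 5)
  P2 vs A: payoffs [5, 4] → best response X (payoff 5)
  P2 vs B: payoffs [5, 4] → best response X (payoff 5)
Mutual best responses: (A,X), (B,X) → Nash equilibria.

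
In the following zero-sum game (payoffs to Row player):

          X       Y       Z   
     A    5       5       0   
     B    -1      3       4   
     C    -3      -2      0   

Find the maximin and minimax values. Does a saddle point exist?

Maximin = 0, Minimax = 4, Saddle: False

Work:
Row minimums: [0, -1, -3] → maximin = 0
Column maximums: [5, 5, 4] → minimax = 4
No saddle point (maximin ≠ minimax). Mixed strategy needed.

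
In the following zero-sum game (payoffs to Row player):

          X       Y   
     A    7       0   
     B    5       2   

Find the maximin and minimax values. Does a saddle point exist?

Maximin = 2, Minimax = 2, Saddle: True

Work:
Row minimums: [0, 2] → maximin = 2
Column maximums: [7, 2] → minimax = 2
Saddle point exists! Game value = 2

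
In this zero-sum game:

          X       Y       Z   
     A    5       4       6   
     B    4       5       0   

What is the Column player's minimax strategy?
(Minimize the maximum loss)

Column should play X or Y (all achieve the minimum), value = 5

Work:
Column player minimizes Row's maximum payoff:
Column X: max payoff to Row = 5
Column Y: max payoff to Row = 5
Column Z: max payoff to Row = 6
Minimum is 5, achieved by columns X, Y (tied).
Each of X or Y is a minimax strategy.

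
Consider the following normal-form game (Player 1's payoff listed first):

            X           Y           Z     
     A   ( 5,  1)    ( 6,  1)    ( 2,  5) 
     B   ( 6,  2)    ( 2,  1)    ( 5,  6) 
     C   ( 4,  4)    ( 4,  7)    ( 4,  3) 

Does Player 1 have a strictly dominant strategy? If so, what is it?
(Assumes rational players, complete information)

No strictly dominant strategy exists for Player 1

Work:
A strategy strictly dominates another if it gives a strictly higher payoff against every opponent action. Compare each pair of P1's strategies column-by-column:
  A vs B: [5 vs 6, 6 vs 2, 2 vs 5] → A does not strictly dominate B (column X: 5 ≤ 6)
  A vs C: [5 vs 4, 6 vs 4, 2 vs 4] → A does not strictly dominate C (column Z: 2 ≤ 4)
  B vs A: [6 vs 5, 2 vs 6, 5 vs 2] → B does not strictly dominate A (column Y: 2 ≤ 6)
  B vs C: [6 vs 4, 2 vs 4, 5 vs 4] → B does not strictly dominate C (column Y: 2 ≤ 4)
  C vs A: [4 vs 5, 4 vs 6, 4 vs 2] → C does not strictly dominate A (column X: 4 ≤ 5)
  C vs B: [4 vs 6, 4 vs 2, 4 vs 5] → C does not strictly dominate B (column X: 4 ≤ 6)
No single strategy strictly dominates all others → no strictly dominant strategy.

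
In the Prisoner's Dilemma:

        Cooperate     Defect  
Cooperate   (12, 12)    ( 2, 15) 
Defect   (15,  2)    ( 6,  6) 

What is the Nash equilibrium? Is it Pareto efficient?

(Defect, Defect) is NE; not Pareto efficient

Work:
Defect dominates Cooperate for both players:
If P2 cooperates: Defect (15) > Cooperate (12)
If P2 defects: Defect (6) > Cooperate (2)
NE: (Defect, Defect) with payoff (6, 6)
But (Cooperate, Cooperate) = (12, 12) Pareto dominates (6, 6)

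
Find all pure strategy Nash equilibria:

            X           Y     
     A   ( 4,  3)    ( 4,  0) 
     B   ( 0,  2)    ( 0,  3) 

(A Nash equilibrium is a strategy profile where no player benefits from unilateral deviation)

Nash equilibrium: (A, X)

Work:
Best responses:
  P1 vs X: payoffs [4, 0] → best response A (payoff 4)
  P1 vs Y: payoffs [4, 0] → best response A (payoff 4)
  P2 vs A: payoffs [3, 0] → best response X (payoff 3)
  P2 vs B: payoffs [2, 3] → best response Y (payoff 3)
Mutual best responses: (A,X) → Nash equilibria.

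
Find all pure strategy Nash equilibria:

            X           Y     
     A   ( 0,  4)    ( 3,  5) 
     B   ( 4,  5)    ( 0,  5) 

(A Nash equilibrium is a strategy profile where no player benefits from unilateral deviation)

Nash equilibrium: (A, Y), (B, X)

Work:
Best responses:
  P1 vs X: payoffs [0, 4] → best response B (payoff 4)
  P1 vs Y: payoffs [3, 0] → best response A (payoff 3)
  P2 vs A: payoffs [4, 5] → best response Y (payoff 5)
  P2 vs B: payoffs [5, 5] → best response X/Y (payoff 5)
Mutual best responses: (A,Y), (B,X) → Nash equilibria.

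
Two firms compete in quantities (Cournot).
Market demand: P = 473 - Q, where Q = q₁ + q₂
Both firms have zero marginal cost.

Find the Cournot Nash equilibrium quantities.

q₁* = q₂* = 157.67; P* = 157.67

Work:
Profit: π_i = P·q_i = (a - q_i - q_j)·q_i
FOC: ∂π_i/∂q_i = a - 2q_i - q_j = 0
Reaction function: q_i = (473 - q_j)/2
Symmetry: q* = 473/3 = 157.67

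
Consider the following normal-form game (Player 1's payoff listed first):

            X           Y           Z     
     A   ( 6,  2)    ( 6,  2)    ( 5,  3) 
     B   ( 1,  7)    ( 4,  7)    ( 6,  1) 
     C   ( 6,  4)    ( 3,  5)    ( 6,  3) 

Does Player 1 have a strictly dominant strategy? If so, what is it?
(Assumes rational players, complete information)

No strictly dominant strategy exists for Player 1

Work:
A strategy strictly dominates another if it gives a strictly higher payoff against every opponent action. Compare each pair of P1's strategies column-by-column:
  A vs B: [6 vs 1, 6 vs 4, 5 vs 6] → A does not strictly dominate B (column Z: 5 ≤ 6)
  A vs C: [6 vs 6, 6 vs 3, 5 vs 6] → A does not strictly dominate C (column X: 6 ≤ 6)
  B vs A: [1 vs 6, 4 vs 6, 6 vs 5] → B does not strictly dominate A (column X: 1 ≤ 6)
  B vs C: [1 vs 6, 4 vs 3, 6 vs 6] → B does not strictly dominate C (column X: 1 ≤ 6)
  C vs A: [6 vs 6, 3 vs 6, 6 vs 5] → C does not strictly dominate A (column X: 6 ≤ 6)
  C vs B: [6 vs 1, 3 vs 4, 6 vs 6] → C does not strictly dominate B (column Y: 3 ≤ 4)
No single strategy strictly dominates all others → no strictly dominant strategy.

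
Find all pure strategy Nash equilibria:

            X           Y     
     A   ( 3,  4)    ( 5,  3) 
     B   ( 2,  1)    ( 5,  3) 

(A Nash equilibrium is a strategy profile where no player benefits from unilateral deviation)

Nash equilibrium: (A, X), (B, Y)

Work:
Best responses:
  P1 vs X: payoffs [3, 2] → best response A (payoff 3)
  P1 vs Y: payoffs [5, 5] → best response A/B (payoff 5)
  P2 vs A: payoffs [4, 3] → best response X (payoff 4)
  P2 vs B: payoffs [1, 3] → best response Y (payoff 3)
Mutual best responses: (A,X), (B,Y) → Nash equilibria.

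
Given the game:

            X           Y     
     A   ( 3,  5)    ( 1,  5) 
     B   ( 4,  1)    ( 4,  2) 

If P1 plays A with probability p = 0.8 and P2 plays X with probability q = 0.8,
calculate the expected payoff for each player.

E[P1] = 2.88, E[P2] = 4.24

Work:
E[P1] = p·q·π₁(A,X) + p·(1-q)·π₁(A,Y) + (1-p)·q·π₁(B,X) + (1-p)·(1-q)·π₁(B,Y)
= 0.8·0.8·3 + 0.8·0.2·1 + 0.2·0.8·4 + 0.2·0.2·4
= 2.88

E[P2] = 4.24 (similar calculation)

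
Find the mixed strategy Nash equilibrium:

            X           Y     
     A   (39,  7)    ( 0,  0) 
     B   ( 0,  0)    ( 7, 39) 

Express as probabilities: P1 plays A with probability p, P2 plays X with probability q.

p = 0.8478, q = 0.1522

Work:
Find probabilities that make opponent indifferent:
P2 chooses q to make P1 indifferent between A and B
P1 chooses p to make P2 indifferent between X and Y
Mixed NE: P1 plays (A: 0.8478, B: 0.1522), P2 plays (X: 0.1522, Y: 0.8478)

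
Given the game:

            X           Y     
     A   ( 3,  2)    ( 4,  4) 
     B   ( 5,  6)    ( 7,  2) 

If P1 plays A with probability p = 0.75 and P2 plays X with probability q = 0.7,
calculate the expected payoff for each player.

E[P1] = 3.875, E[P2] = 3.15

Work:
E[P1] = p·q·π₁(A,X) + p·(1-q)·π₁(A,Y) + (1-p)·q·π₁(B,X) + (1-p)·(1-q)·π₁(B,Y)
= 0.75·0.7·3 + 0.75·0.3·4 + 0.25·0.7·5 + 0.25·0.3·7
= 3.875

E[P2] = 3.15 (similar calculation)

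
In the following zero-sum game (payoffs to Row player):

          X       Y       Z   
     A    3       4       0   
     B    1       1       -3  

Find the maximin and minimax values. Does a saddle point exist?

Maximin = 0, Minimax = 0, Saddle: True

Work:
Row minimums: [0, -3] → maximin = 0
Column maximums: [3, 4, 0] → minimax = 0
Saddle point exists! Game value = 0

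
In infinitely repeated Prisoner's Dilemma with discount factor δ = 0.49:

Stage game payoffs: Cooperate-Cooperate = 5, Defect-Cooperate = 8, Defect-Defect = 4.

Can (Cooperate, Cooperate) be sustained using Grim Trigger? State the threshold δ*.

δ* = 0.75; since δ = 0.49 < 0.75, cooperation cannot be sustained

Work:
For Grim Trigger:
Cooperate forever: 5/(1-δ)
Defect then punished: 8 + 4·δ/(1-δ)
Need: 5/(1-δ) ≥ 8 + 4·δ/(1-δ)
Solving: δ ≥ (T-R)/(T-P) = (8-5)/(8-4) = 0.75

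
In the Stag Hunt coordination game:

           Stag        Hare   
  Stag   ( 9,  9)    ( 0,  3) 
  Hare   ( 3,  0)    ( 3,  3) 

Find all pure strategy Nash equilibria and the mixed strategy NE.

Pure NE: (Stag, Stag) and (Hare, Hare); Mixed NE: p = 0.3333, q = 0.3333

Work:
Check pure NE:
(Stag, Stag): (9, 9) - no unilateral deviation beneficial
(Hare, Hare): (3, 3) - no unilateral deviation beneficial
Mixed NE: P1 plays Stag with p = 0.3333, P2 plays Stag with q = 0.3333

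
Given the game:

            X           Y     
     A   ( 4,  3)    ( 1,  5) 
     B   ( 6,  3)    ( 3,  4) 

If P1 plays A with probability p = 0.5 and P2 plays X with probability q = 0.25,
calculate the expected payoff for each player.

E[P1] = 2.75, E[P2] = 4.125

Work:
E[P1] = p·q·π₁(A,X) + p·(1-q)·π₁(A,Y) + (1-p)·q·π₁(B,X) + (1-p)·(1-q)·π₁(B,Y)
= 0.5·0.25·4 + 0.5·0.75·1 + 0.5·0.25·6 + 0.5·0.75·3
= 2.75

E[P2] = 4.125 (similar calculation)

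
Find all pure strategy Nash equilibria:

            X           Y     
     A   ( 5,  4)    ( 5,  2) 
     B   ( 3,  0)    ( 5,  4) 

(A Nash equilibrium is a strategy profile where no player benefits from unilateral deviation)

Nash equilibrium: (A, X), (B, Y)

Work:
Best responses:
  P1 vs X: payoffs [5, 3] → best response A (payoff 5)
  P1 vs Y: payoffs [5, 5] → best response A/B (payoff 5)
  P2 vs A: payoffs [4, 2] → best response X (payoff 4)
  P2 vs B: payoffs [0, 4] → best response Y (payoff 4)
Mutual best responses: (A,X), (B,Y) → Nash equilibria.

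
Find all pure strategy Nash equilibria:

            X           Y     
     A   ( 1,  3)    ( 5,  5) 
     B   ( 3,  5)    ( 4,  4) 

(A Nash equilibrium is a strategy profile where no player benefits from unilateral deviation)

Nash equilibrium: (A, Y), (B, X)

Work:
Best responses:
  P1 vs X: payoffs [1, 3] → best response B (payoff 3)
  P1 vs Y: payoffs [5, 4] → best response A (payoff 5)
  P2 vs A: payoffs [3, 5] → best response Y (payoff 5)
  P2 vs B: payoffs [5, 4] → best response X (payoff 5)
Mutual best responses: (A,Y), (B,X) → Nash equilibria.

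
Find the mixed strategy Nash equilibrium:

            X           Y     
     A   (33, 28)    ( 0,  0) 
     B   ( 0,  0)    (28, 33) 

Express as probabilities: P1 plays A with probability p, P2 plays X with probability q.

p = 0.541, q = 0.459

Work:
Find probabilities that make opponent indifferent:
P2 chooses q to make P1 indifferent between A and B
P1 chooses p to make P2 indifferent between X and Y
Mixed NE: P1 plays (A: 0.541, B: 0.459), P2 plays (X: 0.459, Y: 0.541)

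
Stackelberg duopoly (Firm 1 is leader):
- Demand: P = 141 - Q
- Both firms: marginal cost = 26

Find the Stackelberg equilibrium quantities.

q₁* (leader) = 57.5, q₂* (follower) = 28.75

Work:
Follower's reaction: q₂ = (a - c - q₁)/2
Leader substitutes: π₁ = q₁·(a - q₁ - (a-c-q₁)/2 - c)
FOC: q₁* = (141 - 26)/2 = 57.50
Then: q₂* = (141 - 26 - 57.5)/2 = 28.75
Leader has first-mover advantage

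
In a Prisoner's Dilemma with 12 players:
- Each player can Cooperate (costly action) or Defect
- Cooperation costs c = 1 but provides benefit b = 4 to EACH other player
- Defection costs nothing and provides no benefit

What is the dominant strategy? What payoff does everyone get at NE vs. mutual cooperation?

Dominant: Defect; NE payoff = 0; Coop payoff = 43

Work:
Defect dominates (saves cost c = 1, benefit to others is external)
NE: All defect → everyone gets 0
If all cooperate: each receives (11)×4 - 1 = 43
Social dilemma: 43 > 0 but NE gives 0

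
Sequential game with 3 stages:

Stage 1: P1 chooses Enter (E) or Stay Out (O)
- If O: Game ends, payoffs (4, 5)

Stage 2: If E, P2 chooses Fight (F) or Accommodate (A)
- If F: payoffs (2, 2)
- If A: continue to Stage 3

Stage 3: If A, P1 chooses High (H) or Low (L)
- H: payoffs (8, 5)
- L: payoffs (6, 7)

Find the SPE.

SPE: (E, A, H); Outcome (8, 5)

Work:
Stage 3: P1 chooses H (8 vs 6)
Stage 2: P2: F->2, A->5 (anticipating H). Choose A
Stage 1: P1: O->4, E->8 (anticipating A, H). Choose E
SPE path: E -> A -> H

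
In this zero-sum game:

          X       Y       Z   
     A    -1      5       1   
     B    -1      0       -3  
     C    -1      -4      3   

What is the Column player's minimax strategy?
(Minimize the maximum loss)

Column should play X, value = -1

Work:
Column player minimizes Row's maximum payoff:
Column X: max payoff to Row = -1
Column Y: max payoff to Row = 5
Column Z: max payoff to Row = 3
Minimum is -1, achieved by column X.
Minimax strategy: X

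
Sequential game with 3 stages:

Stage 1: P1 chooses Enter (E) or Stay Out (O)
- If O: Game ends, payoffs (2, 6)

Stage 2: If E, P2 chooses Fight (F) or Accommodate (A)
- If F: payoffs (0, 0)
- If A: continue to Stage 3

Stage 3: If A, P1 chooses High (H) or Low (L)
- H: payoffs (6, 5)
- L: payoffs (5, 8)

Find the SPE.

SPE: (E, A, H); Outcome (6, 5)

Work:
Stage 3: P1 chooses H (6 vs 5)
Stage 2: P2: F->0, A->5 (anticipating H). Choose A
Stage 1: P1: O->2, E->6 (anticipating A, H). Choose E
SPE path: E -> A -> H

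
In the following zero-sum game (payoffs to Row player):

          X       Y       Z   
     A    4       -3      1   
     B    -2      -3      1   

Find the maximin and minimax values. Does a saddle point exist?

Maximin = -3, Minimax = -3, Saddle: True

Work:
Row minimums: [-3, -3] → maximin = -3
Column maximums: [4, -3, 1] → minimax = -3
Saddle point exists! Game value = -3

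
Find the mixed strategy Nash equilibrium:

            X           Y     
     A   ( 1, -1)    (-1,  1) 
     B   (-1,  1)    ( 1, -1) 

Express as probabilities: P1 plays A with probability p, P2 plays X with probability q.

p = 0.5, q = 0.5

Work:
Find probabilities that make opponent indifferent:
P2 chooses q to make P1 indifferent between A and B
P1 chooses p to make P2 indifferent between X and Y
Mixed NE: P1 plays (A: 0.5, B: 0.5), P2 plays (X: 0.5, Y: 0.5)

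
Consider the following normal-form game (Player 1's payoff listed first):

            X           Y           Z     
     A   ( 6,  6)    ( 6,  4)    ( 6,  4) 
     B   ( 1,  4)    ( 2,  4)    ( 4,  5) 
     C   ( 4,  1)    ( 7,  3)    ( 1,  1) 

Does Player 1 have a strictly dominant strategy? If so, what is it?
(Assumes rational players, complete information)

No strictly dominant strategy exists for Player 1

Work:
A strategy strictly dominates another if it gives a strictly higher payoff against every opponent action. Compare each pair of P1's strategies column-by-column:
  A vs B: [6 vs 1, 6 vs 2, 6 vs 4] → A strictly dominates B
  A vs C: [6 vs 4, 6 vs 7, 6 vs 1] → A does not strictly dominate C (column Y: 6 ≤ 7)
  B vs A: [1 vs 6, 2 vs 6, 4 vs 6] → B does not strictly dominate A (column X: 1 ≤ 6)
  B vs C: [1 vs 4, 2 vs 7, 4 vs 1] → B does not strictly dominate C (column X: 1 ≤ 4)
  C vs A: [4 vs 6, 7 vs 6, 1 vs 6] → C does not strictly dominate A (column X: 4 ≤ 6)
  C vs B: [4 vs 1, 7 vs 2, 1 vs 4] → C does not strictly dominate B (column Z: 1 ≤ 4)
No single strategy strictly dominates all others → no strictly dominant strategy.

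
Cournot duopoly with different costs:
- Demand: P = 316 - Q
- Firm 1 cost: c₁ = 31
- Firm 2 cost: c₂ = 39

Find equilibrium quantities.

q₁* = 97.67, q₂* = 89.67

Work:
Reaction: q₁ = (316 - 31 - q₂)/2
Reaction: q₂ = (316 - 39 - q₁)/2
Solve simultaneously:
q₁* = (316 - 2×31 + 39)/3 = 97.67
q₂* = (316 - 2×39 + 31)/3 = 89.67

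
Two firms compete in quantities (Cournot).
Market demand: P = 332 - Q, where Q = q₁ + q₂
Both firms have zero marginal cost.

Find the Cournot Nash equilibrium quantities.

q₁* = q₂* = 110.67; P* = 110.67

Work:
Profit: π_i = P·q_i = (a - q_i - q_j)·q_i
FOC: ∂π_i/∂q_i = a - 2q_i - q_j = 0
Reaction function: q_i = (332 - q_j)/2
Symmetry: q* = 332/3 = 110.67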